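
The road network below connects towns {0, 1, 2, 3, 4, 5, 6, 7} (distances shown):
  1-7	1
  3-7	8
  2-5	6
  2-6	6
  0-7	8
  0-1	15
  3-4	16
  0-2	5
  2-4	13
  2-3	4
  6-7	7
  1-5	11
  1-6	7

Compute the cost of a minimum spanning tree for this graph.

42

Grow the tree from 3 using Prim:
Step 1: cheapest edge leaving the tree is 2-3 (4); add 2.
Step 2: cheapest edge leaving the tree is 0-2 (5); add 0.
Step 3: cheapest edge leaving the tree is 2-5 (6); add 5.
Step 4: cheapest edge leaving the tree is 2-6 (6); add 6.
Step 5: cheapest edge leaving the tree is 1-6 (7); add 1.
Step 6: cheapest edge leaving the tree is 1-7 (1); add 7.
Step 7: cheapest edge leaving the tree is 2-4 (13); add 4.
MST edges: 2-3, 0-2, 2-5, 2-6, 1-6, 1-7, 2-4; total weight 4+5+6+6+7+1+13 = 42.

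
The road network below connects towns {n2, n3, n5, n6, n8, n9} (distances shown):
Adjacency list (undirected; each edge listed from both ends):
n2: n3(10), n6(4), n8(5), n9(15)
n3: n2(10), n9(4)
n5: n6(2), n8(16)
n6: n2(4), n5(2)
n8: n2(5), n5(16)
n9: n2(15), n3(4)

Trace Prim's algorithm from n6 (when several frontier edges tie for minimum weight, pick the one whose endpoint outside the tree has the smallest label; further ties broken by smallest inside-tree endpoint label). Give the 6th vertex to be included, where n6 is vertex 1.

n9

Prim, starting at n6.
Step 1: frontier [n5-n6 2, n2-n6 4] → take n5-n6 (2); add n5.
Step 2: frontier [n5-n8 16, n2-n6 4] → take n2-n6 (4); add n2.
Step 3: frontier [n2-n8 5, n2-n3 10, n2-n9 15, n5-n8 16] → take n2-n8 (5); add n8.
Step 4: frontier [n2-n3 10, n2-n9 15] → take n2-n3 (10); add n3.
Step 5: frontier [n2-n9 15, n3-n9 4] → take n3-n9 (4); add n9.
Vertex order: n6, n5, n2, n8, n3, n9. The 6th vertex is n9.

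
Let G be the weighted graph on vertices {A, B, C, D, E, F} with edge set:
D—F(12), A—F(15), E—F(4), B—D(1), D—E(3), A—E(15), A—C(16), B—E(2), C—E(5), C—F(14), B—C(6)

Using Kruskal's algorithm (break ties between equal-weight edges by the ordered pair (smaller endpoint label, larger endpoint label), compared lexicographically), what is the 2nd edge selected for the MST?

Sort edges by weight, then run Kruskal:
B—D (1): add. Components now {A} {B,D} {C} {E} {F}
B—E (2): add. Components now {A} {B,D,E} {C} {F}
D—E (3): skip — D and E already connected.
E—F (4): add. Components now {A} {B,D,E,F} {C}
C—E (5): add. Components now {A} {B,C,D,E,F}
B—C (6): skip — B and C already connected.
D—F (12): skip — D and F already connected.
C—F (14): skip — C and F already connected.
A—E (15): add. Components now {A,B,C,D,E,F}
The 2nd edge added is B—E.

B-E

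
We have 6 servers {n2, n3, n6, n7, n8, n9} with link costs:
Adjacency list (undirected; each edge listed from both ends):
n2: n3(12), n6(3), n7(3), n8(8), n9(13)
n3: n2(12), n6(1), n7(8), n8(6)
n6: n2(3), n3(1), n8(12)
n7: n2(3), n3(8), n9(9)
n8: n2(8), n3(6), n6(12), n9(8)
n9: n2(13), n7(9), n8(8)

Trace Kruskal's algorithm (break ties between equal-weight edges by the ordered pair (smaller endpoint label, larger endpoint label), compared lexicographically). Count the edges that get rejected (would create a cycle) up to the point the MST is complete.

2

Sort edges by weight, then run Kruskal:
n3—n6 (1): add. Components now {n2} {n3,n6} {n7} {n8} {n9}
n2—n6 (3): add. Components now {n2,n3,n6} {n7} {n8} {n9}
n2—n7 (3): add. Components now {n2,n3,n6,n7} {n8} {n9}
n3—n8 (6): add. Components now {n2,n3,n6,n7,n8} {n9}
n2—n8 (8): skip — n2 and n8 already connected.
n3—n7 (8): skip — n7 and n3 already connected.
n8—n9 (8): add. Components now {n2,n3,n6,n7,n8,n9}
Edges rejected before the tree was complete: 2.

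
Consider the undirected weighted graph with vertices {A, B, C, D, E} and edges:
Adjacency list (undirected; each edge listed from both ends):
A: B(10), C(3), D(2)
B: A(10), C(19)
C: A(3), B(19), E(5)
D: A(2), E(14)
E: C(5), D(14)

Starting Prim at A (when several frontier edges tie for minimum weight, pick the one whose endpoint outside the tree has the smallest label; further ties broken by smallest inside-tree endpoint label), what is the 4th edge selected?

A-B

Grow the tree from A using Prim:
Step 1: cheapest edge leaving the tree is A—D (2); add D.
Step 2: cheapest edge leaving the tree is A—C (3); add C.
Step 3: cheapest edge leaving the tree is C—E (5); add E.
Step 4: cheapest edge leaving the tree is A—B (10); add B.
The 4th edge added is A—B.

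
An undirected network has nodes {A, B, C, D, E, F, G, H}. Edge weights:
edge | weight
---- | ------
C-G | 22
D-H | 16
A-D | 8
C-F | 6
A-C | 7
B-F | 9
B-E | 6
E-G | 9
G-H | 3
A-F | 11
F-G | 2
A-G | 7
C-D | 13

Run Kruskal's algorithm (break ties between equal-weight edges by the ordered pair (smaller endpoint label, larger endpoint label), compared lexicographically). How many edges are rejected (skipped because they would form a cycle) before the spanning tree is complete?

Sort edges by weight, then run Kruskal:
F-G (2): add — endpoints in different components.
G-H (3): add — endpoints in different components.
B-E (6): add — endpoints in different components.
C-F (6): add — endpoints in different components.
A-C (7): add — endpoints in different components.
A-G (7): skip — A and G already connected.
A-D (8): add — endpoints in different components.
B-F (9): add — endpoints in different components.
Edges rejected before the tree was complete: 1.

1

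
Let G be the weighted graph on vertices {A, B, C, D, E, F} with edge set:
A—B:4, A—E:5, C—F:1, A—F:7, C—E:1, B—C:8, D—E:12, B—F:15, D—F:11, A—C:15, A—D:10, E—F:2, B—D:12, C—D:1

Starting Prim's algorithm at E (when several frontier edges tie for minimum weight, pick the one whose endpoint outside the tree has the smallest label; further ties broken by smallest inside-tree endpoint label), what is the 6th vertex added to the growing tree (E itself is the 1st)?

B

Prim, starting at E.
Step 1: cheapest edge leaving the tree is C—E (1); add C.
Step 2: cheapest edge leaving the tree is C—D (1); add D.
Step 3: cheapest edge leaving the tree is C—F (1); add F.
Step 4: cheapest edge leaving the tree is A—E (5); add A.
Step 5: cheapest edge leaving the tree is A—B (4); add B.
Vertex order: E, C, D, F, A, B. The 6th vertex is B.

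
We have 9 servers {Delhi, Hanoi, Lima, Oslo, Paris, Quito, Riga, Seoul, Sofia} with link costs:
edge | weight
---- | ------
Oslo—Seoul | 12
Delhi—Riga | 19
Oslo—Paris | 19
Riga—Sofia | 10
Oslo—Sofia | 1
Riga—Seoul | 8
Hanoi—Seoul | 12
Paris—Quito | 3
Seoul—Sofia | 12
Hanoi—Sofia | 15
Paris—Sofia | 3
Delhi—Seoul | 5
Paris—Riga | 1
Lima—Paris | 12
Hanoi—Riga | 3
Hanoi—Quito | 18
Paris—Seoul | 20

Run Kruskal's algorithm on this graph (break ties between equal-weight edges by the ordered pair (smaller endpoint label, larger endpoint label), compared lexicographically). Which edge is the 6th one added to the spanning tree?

Delhi-Seoul

Kruskal: consider edges lightest-first.
Oslo—Sofia (1): add — endpoints in different components.
Paris—Riga (1): add — endpoints in different components.
Hanoi—Riga (3): add — endpoints in different components.
Paris—Quito (3): add — endpoints in different components.
Paris—Sofia (3): add — endpoints in different components.
Delhi—Seoul (5): add — endpoints in different components.
Riga—Seoul (8): add — endpoints in different components.
Riga—Sofia (10): skip — Riga and Sofia already connected.
Hanoi—Seoul (12): skip — Hanoi and Seoul already connected.
Lima—Paris (12): add — endpoints in different components.
The 6th edge added is Delhi—Seoul.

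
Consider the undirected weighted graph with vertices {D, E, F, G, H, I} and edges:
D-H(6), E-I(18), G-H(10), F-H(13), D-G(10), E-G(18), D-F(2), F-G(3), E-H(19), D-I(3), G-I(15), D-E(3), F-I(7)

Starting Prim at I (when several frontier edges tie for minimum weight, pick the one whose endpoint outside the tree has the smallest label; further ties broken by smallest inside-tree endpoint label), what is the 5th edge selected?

D-H

Prim, starting at I.
Step 1: cheapest edge leaving the tree is D-I (3); add D.
Step 2: cheapest edge leaving the tree is D-F (2); add F.
Step 3: cheapest edge leaving the tree is D-E (3); add E.
Step 4: cheapest edge leaving the tree is F-G (3); add G.
Step 5: cheapest edge leaving the tree is D-H (6); add H.
The 5th edge added is D-H.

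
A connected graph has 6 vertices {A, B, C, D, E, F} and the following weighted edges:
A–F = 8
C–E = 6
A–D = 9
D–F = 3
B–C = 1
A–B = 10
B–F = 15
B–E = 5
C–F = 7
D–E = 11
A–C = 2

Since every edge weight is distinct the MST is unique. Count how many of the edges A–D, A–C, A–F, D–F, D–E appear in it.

2

Kruskal's algorithm — process edges by increasing weight (ties by edge label):
B–C (1): add. Components now {A} {B,C} {D} {E} {F}
A–C (2): add. Components now {A,B,C} {D} {E} {F}
D–F (3): add. Components now {A,B,C} {D,F} {E}
B–E (5): add. Components now {A,B,C,E} {D,F}
C–E (6): skip — C and E already connected.
C–F (7): add. Components now {A,B,C,D,E,F}
MST edge set: {B–C, A–C, D–F, B–E, C–F}.
Of the listed edges, {A–C, D–F} are in the MST → 2.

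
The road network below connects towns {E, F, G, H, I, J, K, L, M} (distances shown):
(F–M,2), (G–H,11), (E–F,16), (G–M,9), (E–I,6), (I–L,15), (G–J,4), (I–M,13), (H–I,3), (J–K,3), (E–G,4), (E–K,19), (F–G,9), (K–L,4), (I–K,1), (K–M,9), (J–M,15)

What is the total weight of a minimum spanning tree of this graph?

30

Kruskal's algorithm — process edges by increasing weight (ties by edge label):
I–K (1): add — endpoints in different components.
F–M (2): add — endpoints in different components.
H–I (3): add — endpoints in different components.
J–K (3): add — endpoints in different components.
E–G (4): add — endpoints in different components.
G–J (4): add — endpoints in different components.
K–L (4): add — endpoints in different components.
E–I (6): skip — E and I already connected.
F–G (9): add — endpoints in different components.
MST edges: I–K, F–M, H–I, J–K, E–G, G–J, K–L, F–G; total weight 1+2+3+3+4+4+4+9 = 30.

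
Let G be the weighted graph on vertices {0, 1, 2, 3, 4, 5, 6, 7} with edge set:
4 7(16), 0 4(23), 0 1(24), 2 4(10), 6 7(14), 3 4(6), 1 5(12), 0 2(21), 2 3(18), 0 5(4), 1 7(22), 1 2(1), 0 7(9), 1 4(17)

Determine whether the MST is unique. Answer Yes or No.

Yes

Sort edges by weight, then run Kruskal:
1 2 (1): add — endpoints in different components.
0 5 (4): add — endpoints in different components.
3 4 (6): add — endpoints in different components.
0 7 (9): add — endpoints in different components.
2 4 (10): add — endpoints in different components.
1 5 (12): add — endpoints in different components.
6 7 (14): add — endpoints in different components.
Every non-tree edge has weight strictly greater than the heaviest edge on the tree path between its endpoints, so the MST is unique.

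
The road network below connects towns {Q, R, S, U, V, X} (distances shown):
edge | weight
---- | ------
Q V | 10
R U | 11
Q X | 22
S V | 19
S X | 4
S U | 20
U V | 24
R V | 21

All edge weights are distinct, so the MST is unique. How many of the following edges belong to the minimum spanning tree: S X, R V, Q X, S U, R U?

3

Sort edges by weight, then run Kruskal:
S X (4): add — endpoints in different components.
Q V (10): add — endpoints in different components.
R U (11): add — endpoints in different components.
S V (19): add — endpoints in different components.
S U (20): add — endpoints in different components.
MST edge set: {S X, Q V, R U, S V, S U}.
Of the listed edges, {S X, S U, R U} are in the MST → 3.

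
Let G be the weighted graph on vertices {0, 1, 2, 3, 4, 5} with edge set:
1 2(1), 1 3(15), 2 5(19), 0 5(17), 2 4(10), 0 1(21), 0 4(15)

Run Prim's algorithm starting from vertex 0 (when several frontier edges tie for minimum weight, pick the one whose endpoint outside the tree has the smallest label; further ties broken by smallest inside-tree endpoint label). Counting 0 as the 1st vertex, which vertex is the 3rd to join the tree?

2

Prim's algorithm from 0:
Step 1: frontier [0 4 15, 0 5 17, 0 1 21] → take 0 4 (15); add 4.
Step 2: frontier [0 5 17, 0 1 21, 2 4 10] → take 2 4 (10); add 2.
Step 3: frontier [0 5 17, 0 1 21, 1 2 1, 2 5 19] → take 1 2 (1); add 1.
Step 4: frontier [0 5 17, 1 3 15, 2 5 19] → take 1 3 (15); add 3.
Step 5: frontier [0 5 17, 2 5 19] → take 0 5 (17); add 5.
Vertex order: 0, 4, 2, 1, 3, 5. The 3rd vertex is 2.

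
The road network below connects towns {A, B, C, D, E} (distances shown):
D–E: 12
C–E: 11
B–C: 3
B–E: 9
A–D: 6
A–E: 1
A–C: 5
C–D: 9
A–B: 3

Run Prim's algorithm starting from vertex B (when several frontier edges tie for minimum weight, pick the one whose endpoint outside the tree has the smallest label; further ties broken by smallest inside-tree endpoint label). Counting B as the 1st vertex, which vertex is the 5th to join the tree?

D

Grow the tree from B using Prim:
Step 1: cheapest edge leaving the tree is A–B (3); add A.
Step 2: cheapest edge leaving the tree is A–E (1); add E.
Step 3: cheapest edge leaving the tree is B–C (3); add C.
Step 4: cheapest edge leaving the tree is A–D (6); add D.
Vertex order: B, A, E, C, D. The 5th vertex is D.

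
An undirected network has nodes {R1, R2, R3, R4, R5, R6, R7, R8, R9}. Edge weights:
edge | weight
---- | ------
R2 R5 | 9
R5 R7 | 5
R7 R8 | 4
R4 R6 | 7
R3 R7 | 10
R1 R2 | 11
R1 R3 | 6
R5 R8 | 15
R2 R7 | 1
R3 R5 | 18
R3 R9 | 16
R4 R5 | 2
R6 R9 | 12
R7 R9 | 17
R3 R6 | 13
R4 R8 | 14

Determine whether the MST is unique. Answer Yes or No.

Kruskal: consider edges lightest-first.
R2 R7 (1): add — endpoints in different components.
R4 R5 (2): add — endpoints in different components.
R7 R8 (4): add — endpoints in different components.
R5 R7 (5): add — endpoints in different components.
R1 R3 (6): add — endpoints in different components.
R4 R6 (7): add — endpoints in different components.
R2 R5 (9): skip — R2 and R5 already connected.
R3 R7 (10): add — endpoints in different components.
R1 R2 (11): skip — R1 and R2 already connected.
R6 R9 (12): add — endpoints in different components.
Every non-tree edge has weight strictly greater than the heaviest edge on the tree path between its endpoints, so the MST is unique.

Yes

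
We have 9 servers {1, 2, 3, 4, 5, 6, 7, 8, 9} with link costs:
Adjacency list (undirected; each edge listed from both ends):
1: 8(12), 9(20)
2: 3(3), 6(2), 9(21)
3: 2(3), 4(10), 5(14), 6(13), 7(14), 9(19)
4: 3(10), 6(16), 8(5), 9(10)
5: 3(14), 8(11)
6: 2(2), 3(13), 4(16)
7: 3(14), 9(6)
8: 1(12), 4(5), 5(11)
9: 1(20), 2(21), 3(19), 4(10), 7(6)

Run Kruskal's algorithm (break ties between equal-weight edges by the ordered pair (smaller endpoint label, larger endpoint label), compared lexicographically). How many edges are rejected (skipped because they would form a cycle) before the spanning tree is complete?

0

Kruskal's algorithm — process edges by increasing weight (ties by edge label):
2-6 (2): add — endpoints in different components.
2-3 (3): add — endpoints in different components.
4-8 (5): add — endpoints in different components.
7-9 (6): add — endpoints in different components.
3-4 (10): add — endpoints in different components.
4-9 (10): add — endpoints in different components.
5-8 (11): add — endpoints in different components.
1-8 (12): add — endpoints in different components.
Edges rejected before the tree was complete: 0.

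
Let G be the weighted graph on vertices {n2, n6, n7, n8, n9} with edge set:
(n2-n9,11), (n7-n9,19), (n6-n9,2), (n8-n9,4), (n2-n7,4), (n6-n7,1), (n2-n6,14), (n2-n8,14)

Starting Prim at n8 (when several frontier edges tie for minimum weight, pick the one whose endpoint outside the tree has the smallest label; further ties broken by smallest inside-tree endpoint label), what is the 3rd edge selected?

n6-n7

Prim, starting at n8.
Step 1: frontier [n8-n9 4, n2-n8 14] → take n8-n9 (4); add n9.
Step 2: frontier [n2-n8 14, n6-n9 2, n2-n9 11, n7-n9 19] → take n6-n9 (2); add n6.
Step 3: frontier [n6-n7 1, n2-n6 14, n2-n8 14, n2-n9 11, n7-n9 19] → take n6-n7 (1); add n7.
Step 4: frontier [n2-n6 14, n2-n7 4, n2-n8 14, n2-n9 11] → take n2-n7 (4); add n2.
The 3rd edge added is n6-n7.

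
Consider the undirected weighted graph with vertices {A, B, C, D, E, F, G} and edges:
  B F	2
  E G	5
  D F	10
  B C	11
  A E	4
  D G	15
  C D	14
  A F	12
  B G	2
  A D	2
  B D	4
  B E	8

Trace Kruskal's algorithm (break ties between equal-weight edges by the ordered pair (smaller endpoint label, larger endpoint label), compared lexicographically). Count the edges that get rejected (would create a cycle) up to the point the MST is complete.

Sort edges by weight, then run Kruskal:
A D (2): add — endpoints in different components.
B F (2): add — endpoints in different components.
B G (2): add — endpoints in different components.
A E (4): add — endpoints in different components.
B D (4): add — endpoints in different components.
E G (5): skip — E and G already connected.
B E (8): skip — B and E already connected.
D F (10): skip — D and F already connected.
B C (11): add — endpoints in different components.
Edges rejected before the tree was complete: 3.

3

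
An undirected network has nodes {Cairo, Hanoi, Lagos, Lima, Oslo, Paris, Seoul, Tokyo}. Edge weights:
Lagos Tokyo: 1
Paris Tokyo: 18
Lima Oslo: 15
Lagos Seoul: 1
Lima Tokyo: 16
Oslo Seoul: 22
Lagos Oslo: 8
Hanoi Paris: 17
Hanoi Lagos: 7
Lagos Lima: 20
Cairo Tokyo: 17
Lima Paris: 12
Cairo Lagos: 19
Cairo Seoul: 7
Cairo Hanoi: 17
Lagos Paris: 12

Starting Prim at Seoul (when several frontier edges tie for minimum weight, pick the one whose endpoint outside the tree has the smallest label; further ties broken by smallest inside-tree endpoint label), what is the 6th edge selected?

Prim, starting at Seoul.
Step 1: cheapest edge leaving the tree is Lagos Seoul (1); add Lagos.
Step 2: cheapest edge leaving the tree is Lagos Tokyo (1); add Tokyo.
Step 3: cheapest edge leaving the tree is Cairo Seoul (7); add Cairo.
Step 4: cheapest edge leaving the tree is Hanoi Lagos (7); add Hanoi.
Step 5: cheapest edge leaving the tree is Lagos Oslo (8); add Oslo.
Step 6: cheapest edge leaving the tree is Lagos Paris (12); add Paris.
Step 7: cheapest edge leaving the tree is Lima Paris (12); add Lima.
The 6th edge added is Lagos Paris.

Lagos-Paris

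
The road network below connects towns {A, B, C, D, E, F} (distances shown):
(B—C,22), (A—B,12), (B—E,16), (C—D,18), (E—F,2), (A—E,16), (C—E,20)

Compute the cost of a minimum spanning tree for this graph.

Kruskal's algorithm — process edges by increasing weight (ties by edge label):
E—F (2): add — endpoints in different components.
A—B (12): add — endpoints in different components.
A—E (16): add — endpoints in different components.
B—E (16): skip — B and E already connected.
C—D (18): add — endpoints in different components.
C—E (20): add — endpoints in different components.
MST edges: E—F, A—B, A—E, C—D, C—E; total weight 2+12+16+18+20 = 68.

68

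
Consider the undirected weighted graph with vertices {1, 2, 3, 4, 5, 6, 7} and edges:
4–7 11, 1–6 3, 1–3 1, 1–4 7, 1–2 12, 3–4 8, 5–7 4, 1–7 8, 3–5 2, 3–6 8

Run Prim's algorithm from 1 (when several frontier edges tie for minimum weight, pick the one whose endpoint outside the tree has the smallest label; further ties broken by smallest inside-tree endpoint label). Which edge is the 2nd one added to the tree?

3-5

Prim's algorithm from 1:
Step 1: frontier [1–3 1, 1–6 3, 1–4 7, 1–7 8, 1–2 12] → take 1–3 (1); add 3.
Step 2: frontier [1–6 3, 1–4 7, 1–7 8, 1–2 12, 3–5 2, 3–4 8, 3–6 8] → take 3–5 (2); add 5.
Step 3: frontier [1–6 3, 1–4 7, 1–7 8, 1–2 12, 3–4 8, 3–6 8, 5–7 4] → take 1–6 (3); add 6.
Step 4: frontier [1–4 7, 1–7 8, 1–2 12, 3–4 8, 5–7 4] → take 5–7 (4); add 7.
Step 5: frontier [1–4 7, 1–2 12, 3–4 8, 4–7 11] → take 1–4 (7); add 4.
Step 6: frontier [1–2 12] → take 1–2 (12); add 2.
The 2nd edge added is 3–5.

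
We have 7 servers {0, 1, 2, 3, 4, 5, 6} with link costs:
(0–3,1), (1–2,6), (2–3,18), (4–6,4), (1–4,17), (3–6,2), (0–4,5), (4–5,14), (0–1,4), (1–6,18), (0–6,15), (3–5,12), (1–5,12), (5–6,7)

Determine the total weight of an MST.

24

Sort edges by weight, then run Kruskal:
0–3 (1): add. Components now {0,3} {1} {2} {4} {5} {6}
3–6 (2): add. Components now {0,3,6} {1} {2} {4} {5}
0–1 (4): add. Components now {0,1,3,6} {2} {4} {5}
4–6 (4): add. Components now {0,1,3,4,6} {2} {5}
0–4 (5): skip — 0 and 4 already connected.
1–2 (6): add. Components now {0,1,2,3,4,6} {5}
5–6 (7): add. Components now {0,1,2,3,4,5,6}
MST edges: 0–3, 3–6, 0–1, 4–6, 1–2, 5–6; total weight 1+2+4+4+6+7 = 24.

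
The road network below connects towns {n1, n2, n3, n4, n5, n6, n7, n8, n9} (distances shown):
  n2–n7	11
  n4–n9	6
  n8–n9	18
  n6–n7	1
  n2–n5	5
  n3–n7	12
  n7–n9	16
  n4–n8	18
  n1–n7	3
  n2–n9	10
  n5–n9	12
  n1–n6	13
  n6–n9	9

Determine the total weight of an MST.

Sort edges by weight, then run Kruskal:
n6–n7 (1): add — endpoints in different components.
n1–n7 (3): add — endpoints in different components.
n2–n5 (5): add — endpoints in different components.
n4–n9 (6): add — endpoints in different components.
n6–n9 (9): add — endpoints in different components.
n2–n9 (10): add — endpoints in different components.
n2–n7 (11): skip — n7 and n2 already connected.
n3–n7 (12): add — endpoints in different components.
n5–n9 (12): skip — n9 and n5 already connected.
n1–n6 (13): skip — n1 and n6 already connected.
n7–n9 (16): skip — n7 and n9 already connected.
n4–n8 (18): add — endpoints in different components.
MST edges: n6–n7, n1–n7, n2–n5, n4–n9, n6–n9, n2–n9, n3–n7, n4–n8; total weight 1+3+5+6+9+10+12+18 = 64.

64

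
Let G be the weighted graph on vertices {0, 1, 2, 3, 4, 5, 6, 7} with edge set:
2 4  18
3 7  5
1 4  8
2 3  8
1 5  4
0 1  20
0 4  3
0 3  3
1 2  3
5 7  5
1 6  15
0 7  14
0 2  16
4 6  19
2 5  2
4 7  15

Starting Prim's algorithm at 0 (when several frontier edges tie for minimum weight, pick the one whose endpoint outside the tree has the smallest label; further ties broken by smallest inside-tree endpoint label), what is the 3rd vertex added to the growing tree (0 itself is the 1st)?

4

Prim's algorithm from 0:
Step 1: cheapest edge leaving the tree is 0 3 (3); add 3.
Step 2: cheapest edge leaving the tree is 0 4 (3); add 4.
Step 3: cheapest edge leaving the tree is 3 7 (5); add 7.
Step 4: cheapest edge leaving the tree is 5 7 (5); add 5.
Step 5: cheapest edge leaving the tree is 2 5 (2); add 2.
Step 6: cheapest edge leaving the tree is 1 2 (3); add 1.
Step 7: cheapest edge leaving the tree is 1 6 (15); add 6.
Vertex order: 0, 3, 4, 7, 5, 2, 1, 6. The 3rd vertex is 4.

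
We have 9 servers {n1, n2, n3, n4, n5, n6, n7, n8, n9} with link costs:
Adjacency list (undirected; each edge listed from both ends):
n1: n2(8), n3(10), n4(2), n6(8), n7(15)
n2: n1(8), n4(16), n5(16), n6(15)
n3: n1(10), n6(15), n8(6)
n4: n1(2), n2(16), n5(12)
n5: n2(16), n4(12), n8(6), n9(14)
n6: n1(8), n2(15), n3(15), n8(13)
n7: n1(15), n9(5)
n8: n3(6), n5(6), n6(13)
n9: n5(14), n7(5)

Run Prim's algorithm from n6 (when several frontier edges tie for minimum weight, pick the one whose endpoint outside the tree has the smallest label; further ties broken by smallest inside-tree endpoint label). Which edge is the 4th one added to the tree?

n1-n3

Prim, starting at n6.
Step 1: cheapest edge leaving the tree is n1 n6 (8); add n1.
Step 2: cheapest edge leaving the tree is n1 n4 (2); add n4.
Step 3: cheapest edge leaving the tree is n1 n2 (8); add n2.
Step 4: cheapest edge leaving the tree is n1 n3 (10); add n3.
Step 5: cheapest edge leaving the tree is n3 n8 (6); add n8.
Step 6: cheapest edge leaving the tree is n5 n8 (6); add n5.
Step 7: cheapest edge leaving the tree is n5 n9 (14); add n9.
Step 8: cheapest edge leaving the tree is n7 n9 (5); add n7.
The 4th edge added is n1 n3.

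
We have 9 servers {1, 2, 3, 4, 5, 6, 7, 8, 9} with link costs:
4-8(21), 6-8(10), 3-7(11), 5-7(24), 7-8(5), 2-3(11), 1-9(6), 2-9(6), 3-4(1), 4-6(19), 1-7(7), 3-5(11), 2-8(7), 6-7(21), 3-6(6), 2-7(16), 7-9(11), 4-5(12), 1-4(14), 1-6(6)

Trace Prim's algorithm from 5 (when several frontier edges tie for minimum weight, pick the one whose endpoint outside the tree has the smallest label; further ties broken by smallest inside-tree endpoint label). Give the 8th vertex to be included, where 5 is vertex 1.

7

Prim's algorithm from 5:
Step 1: cheapest edge leaving the tree is 3-5 (11); add 3.
Step 2: cheapest edge leaving the tree is 3-4 (1); add 4.
Step 3: cheapest edge leaving the tree is 3-6 (6); add 6.
Step 4: cheapest edge leaving the tree is 1-6 (6); add 1.
Step 5: cheapest edge leaving the tree is 1-9 (6); add 9.
Step 6: cheapest edge leaving the tree is 2-9 (6); add 2.
Step 7: cheapest edge leaving the tree is 1-7 (7); add 7.
Step 8: cheapest edge leaving the tree is 7-8 (5); add 8.
Vertex order: 5, 3, 4, 6, 1, 9, 2, 7, 8. The 8th vertex is 7.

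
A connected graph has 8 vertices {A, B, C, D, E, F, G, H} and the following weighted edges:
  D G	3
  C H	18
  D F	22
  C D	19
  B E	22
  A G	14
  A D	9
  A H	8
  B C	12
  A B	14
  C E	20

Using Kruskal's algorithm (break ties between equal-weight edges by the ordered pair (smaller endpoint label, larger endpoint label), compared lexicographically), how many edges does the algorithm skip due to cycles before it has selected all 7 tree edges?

4

Sort edges by weight, then run Kruskal:
D G (3): add — endpoints in different components.
A H (8): add — endpoints in different components.
A D (9): add — endpoints in different components.
B C (12): add — endpoints in different components.
A B (14): add — endpoints in different components.
A G (14): skip — A and G already connected.
C H (18): skip — C and H already connected.
C D (19): skip — C and D already connected.
C E (20): add — endpoints in different components.
B E (22): skip — B and E already connected.
D F (22): add — endpoints in different components.
Edges rejected before the tree was complete: 4.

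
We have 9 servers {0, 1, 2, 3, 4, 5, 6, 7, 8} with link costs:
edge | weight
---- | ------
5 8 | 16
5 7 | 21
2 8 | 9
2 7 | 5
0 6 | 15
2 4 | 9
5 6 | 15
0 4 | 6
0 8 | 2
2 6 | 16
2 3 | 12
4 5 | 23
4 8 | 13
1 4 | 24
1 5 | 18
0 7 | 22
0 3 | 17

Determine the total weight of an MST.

Sort edges by weight, then run Kruskal:
0 8 (2): add — endpoints in different components.
2 7 (5): add — endpoints in different components.
0 4 (6): add — endpoints in different components.
2 4 (9): add — endpoints in different components.
2 8 (9): skip — 2 and 8 already connected.
2 3 (12): add — endpoints in different components.
4 8 (13): skip — 4 and 8 already connected.
0 6 (15): add — endpoints in different components.
5 6 (15): add — endpoints in different components.
2 6 (16): skip — 2 and 6 already connected.
5 8 (16): skip — 5 and 8 already connected.
0 3 (17): skip — 0 and 3 already connected.
1 5 (18): add — endpoints in different components.
MST edges: 0 8, 2 7, 0 4, 2 4, 2 3, 0 6, 5 6, 1 5; total weight 2+5+6+9+12+15+15+18 = 82.

82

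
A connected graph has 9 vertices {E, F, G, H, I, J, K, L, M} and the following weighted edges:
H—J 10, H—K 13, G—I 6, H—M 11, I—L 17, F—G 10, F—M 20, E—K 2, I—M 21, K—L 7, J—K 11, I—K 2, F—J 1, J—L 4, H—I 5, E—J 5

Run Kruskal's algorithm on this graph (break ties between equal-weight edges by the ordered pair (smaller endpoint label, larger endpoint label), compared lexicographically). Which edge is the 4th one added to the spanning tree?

J-L

Kruskal: consider edges lightest-first.
F—J (1): add — endpoints in different components.
E—K (2): add — endpoints in different components.
I—K (2): add — endpoints in different components.
J—L (4): add — endpoints in different components.
E—J (5): add — endpoints in different components.
H—I (5): add — endpoints in different components.
G—I (6): add — endpoints in different components.
K—L (7): skip — K and L already connected.
F—G (10): skip — F and G already connected.
H—J (10): skip — H and J already connected.
H—M (11): add — endpoints in different components.
The 4th edge added is J—L.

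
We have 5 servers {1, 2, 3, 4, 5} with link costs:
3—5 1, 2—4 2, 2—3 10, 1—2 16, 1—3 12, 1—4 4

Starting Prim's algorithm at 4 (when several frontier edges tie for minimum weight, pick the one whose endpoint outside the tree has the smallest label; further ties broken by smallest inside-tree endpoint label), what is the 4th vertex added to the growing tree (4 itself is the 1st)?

Prim's algorithm from 4:
Step 1: frontier [2—4 2, 1—4 4] → take 2—4 (2); add 2.
Step 2: frontier [2—3 10, 1—2 16, 1—4 4] → take 1—4 (4); add 1.
Step 3: frontier [1—3 12, 2—3 10] → take 2—3 (10); add 3.
Step 4: frontier [3—5 1] → take 3—5 (1); add 5.
Vertex order: 4, 2, 1, 3, 5. The 4th vertex is 3.

3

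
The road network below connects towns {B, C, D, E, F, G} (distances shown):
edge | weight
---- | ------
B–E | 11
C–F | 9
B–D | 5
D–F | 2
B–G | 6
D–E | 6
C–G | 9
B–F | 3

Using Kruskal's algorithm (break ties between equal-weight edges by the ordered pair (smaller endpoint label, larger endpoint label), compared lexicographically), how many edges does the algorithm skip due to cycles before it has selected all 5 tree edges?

Sort edges by weight, then run Kruskal:
D–F (2): add. Components now {B} {C} {D,F} {E} {G}
B–F (3): add. Components now {B,D,F} {C} {E} {G}
B–D (5): skip — B and D already connected.
B–G (6): add. Components now {B,D,F,G} {C} {E}
D–E (6): add. Components now {B,D,E,F,G} {C}
C–F (9): add. Components now {B,C,D,E,F,G}
Edges rejected before the tree was complete: 1.

1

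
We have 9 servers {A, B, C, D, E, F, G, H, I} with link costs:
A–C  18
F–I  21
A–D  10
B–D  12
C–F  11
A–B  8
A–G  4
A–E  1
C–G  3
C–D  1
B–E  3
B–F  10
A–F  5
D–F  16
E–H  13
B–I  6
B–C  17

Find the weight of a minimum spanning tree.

36

Kruskal: consider edges lightest-first.
A–E (1): add — endpoints in different components.
C–D (1): add — endpoints in different components.
B–E (3): add — endpoints in different components.
C–G (3): add — endpoints in different components.
A–G (4): add — endpoints in different components.
A–F (5): add — endpoints in different components.
B–I (6): add — endpoints in different components.
A–B (8): skip — A and B already connected.
A–D (10): skip — A and D already connected.
B–F (10): skip — B and F already connected.
C–F (11): skip — C and F already connected.
B–D (12): skip — B and D already connected.
E–H (13): add — endpoints in different components.
MST edges: A–E, C–D, B–E, C–G, A–G, A–F, B–I, E–H; total weight 1+1+3+3+4+5+6+13 = 36.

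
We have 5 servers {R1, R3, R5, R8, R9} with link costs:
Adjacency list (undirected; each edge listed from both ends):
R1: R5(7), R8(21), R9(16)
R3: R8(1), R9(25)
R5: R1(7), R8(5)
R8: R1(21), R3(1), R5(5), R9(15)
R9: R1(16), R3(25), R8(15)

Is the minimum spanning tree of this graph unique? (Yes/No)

Yes

Kruskal: consider edges lightest-first.
R3-R8 (1): add — endpoints in different components.
R5-R8 (5): add — endpoints in different components.
R1-R5 (7): add — endpoints in different components.
R8-R9 (15): add — endpoints in different components.
Every non-tree edge has weight strictly greater than the heaviest edge on the tree path between its endpoints, so the MST is unique.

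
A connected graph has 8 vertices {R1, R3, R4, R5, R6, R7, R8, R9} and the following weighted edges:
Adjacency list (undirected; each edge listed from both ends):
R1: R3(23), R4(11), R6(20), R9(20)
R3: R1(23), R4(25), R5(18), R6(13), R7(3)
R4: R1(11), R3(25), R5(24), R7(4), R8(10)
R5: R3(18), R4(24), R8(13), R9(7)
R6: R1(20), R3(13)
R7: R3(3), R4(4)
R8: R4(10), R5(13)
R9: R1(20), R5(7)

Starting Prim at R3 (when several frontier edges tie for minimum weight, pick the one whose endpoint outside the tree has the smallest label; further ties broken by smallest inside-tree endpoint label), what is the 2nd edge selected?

R4-R7

Prim, starting at R3.
Step 1: cheapest edge leaving the tree is R3–R7 (3); add R7.
Step 2: cheapest edge leaving the tree is R4–R7 (4); add R4.
Step 3: cheapest edge leaving the tree is R4–R8 (10); add R8.
Step 4: cheapest edge leaving the tree is R1–R4 (11); add R1.
Step 5: cheapest edge leaving the tree is R5–R8 (13); add R5.
Step 6: cheapest edge leaving the tree is R5–R9 (7); add R9.
Step 7: cheapest edge leaving the tree is R3–R6 (13); add R6.
The 2nd edge added is R4–R7.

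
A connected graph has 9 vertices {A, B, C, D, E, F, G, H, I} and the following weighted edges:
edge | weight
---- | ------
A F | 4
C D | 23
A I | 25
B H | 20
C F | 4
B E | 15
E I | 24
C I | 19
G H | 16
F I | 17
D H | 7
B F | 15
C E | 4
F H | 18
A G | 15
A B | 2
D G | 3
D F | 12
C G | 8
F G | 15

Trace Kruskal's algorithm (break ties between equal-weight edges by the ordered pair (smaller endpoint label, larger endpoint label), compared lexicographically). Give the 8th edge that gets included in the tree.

Kruskal's algorithm — process edges by increasing weight (ties by edge label):
A B (2): add — endpoints in different components.
D G (3): add — endpoints in different components.
A F (4): add — endpoints in different components.
C E (4): add — endpoints in different components.
C F (4): add — endpoints in different components.
D H (7): add — endpoints in different components.
C G (8): add — endpoints in different components.
D F (12): skip — D and F already connected.
A G (15): skip — A and G already connected.
B E (15): skip — B and E already connected.
B F (15): skip — B and F already connected.
F G (15): skip — F and G already connected.
G H (16): skip — G and H already connected.
F I (17): add — endpoints in different components.
The 8th edge added is F I.

F-I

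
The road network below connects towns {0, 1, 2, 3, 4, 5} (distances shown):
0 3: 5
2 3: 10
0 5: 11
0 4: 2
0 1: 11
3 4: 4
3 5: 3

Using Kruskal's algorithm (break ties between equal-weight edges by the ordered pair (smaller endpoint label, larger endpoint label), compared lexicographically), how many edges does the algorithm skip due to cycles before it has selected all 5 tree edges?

Kruskal: consider edges lightest-first.
0 4 (2): add. Components now {0,4} {1} {2} {3} {5}
3 5 (3): add. Components now {0,4} {1} {2} {3,5}
3 4 (4): add. Components now {0,3,4,5} {1} {2}
0 3 (5): skip — 0 and 3 already connected.
2 3 (10): add. Components now {0,2,3,4,5} {1}
0 1 (11): add. Components now {0,1,2,3,4,5}
Edges rejected before the tree was complete: 1.

1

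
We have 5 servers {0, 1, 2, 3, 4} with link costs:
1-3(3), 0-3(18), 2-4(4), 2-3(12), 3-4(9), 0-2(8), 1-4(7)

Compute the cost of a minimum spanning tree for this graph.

22

Grow the tree from 1 using Prim:
Step 1: frontier [1-3 3, 1-4 7] → take 1-3 (3); add 3.
Step 2: frontier [1-4 7, 3-4 9, 2-3 12, 0-3 18] → take 1-4 (7); add 4.
Step 3: frontier [2-3 12, 0-3 18, 2-4 4] → take 2-4 (4); add 2.
Step 4: frontier [0-2 8, 0-3 18] → take 0-2 (8); add 0.
MST edges: 1-3, 1-4, 2-4, 0-2; total weight 3+7+4+8 = 22.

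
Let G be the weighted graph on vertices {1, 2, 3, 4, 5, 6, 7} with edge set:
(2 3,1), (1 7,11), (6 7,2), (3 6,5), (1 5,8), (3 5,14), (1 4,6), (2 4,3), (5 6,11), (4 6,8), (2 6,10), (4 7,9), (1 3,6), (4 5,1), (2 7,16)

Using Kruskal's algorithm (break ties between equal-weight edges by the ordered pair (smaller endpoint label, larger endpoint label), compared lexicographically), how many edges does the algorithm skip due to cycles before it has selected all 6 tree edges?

0

Kruskal: consider edges lightest-first.
2 3 (1): add. Components now {1} {2,3} {4} {5} {6} {7}
4 5 (1): add. Components now {1} {2,3} {4,5} {6} {7}
6 7 (2): add. Components now {1} {2,3} {4,5} {6,7}
2 4 (3): add. Components now {1} {2,3,4,5} {6,7}
3 6 (5): add. Components now {1} {2,3,4,5,6,7}
1 3 (6): add. Components now {1,2,3,4,5,6,7}
Edges rejected before the tree was complete: 0.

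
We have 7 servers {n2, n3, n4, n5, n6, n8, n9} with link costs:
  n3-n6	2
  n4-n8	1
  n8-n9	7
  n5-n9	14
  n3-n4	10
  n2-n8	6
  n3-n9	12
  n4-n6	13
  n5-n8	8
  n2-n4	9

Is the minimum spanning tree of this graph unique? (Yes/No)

Yes

Sort edges by weight, then run Kruskal:
n4-n8 (1): add. Components now {n6} {n4,n8} {n2} {n9} {n3} {n5}
n3-n6 (2): add. Components now {n3,n6} {n4,n8} {n2} {n9} {n5}
n2-n8 (6): add. Components now {n3,n6} {n2,n4,n8} {n9} {n5}
n8-n9 (7): add. Components now {n3,n6} {n2,n4,n8,n9} {n5}
n5-n8 (8): add. Components now {n3,n6} {n2,n4,n5,n8,n9}
n2-n4 (9): skip — n2 and n4 already connected.
n3-n4 (10): add. Components now {n2,n3,n4,n5,n6,n8,n9}
Every non-tree edge has weight strictly greater than the heaviest edge on the tree path between its endpoints, so the MST is unique.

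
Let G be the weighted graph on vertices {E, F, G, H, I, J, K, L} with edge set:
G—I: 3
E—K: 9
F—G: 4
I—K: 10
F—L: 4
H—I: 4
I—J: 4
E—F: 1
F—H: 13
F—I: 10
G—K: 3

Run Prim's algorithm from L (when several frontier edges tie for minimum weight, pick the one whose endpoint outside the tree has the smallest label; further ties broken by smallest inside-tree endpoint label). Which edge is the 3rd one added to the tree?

F-G

Grow the tree from L using Prim:
Step 1: frontier [F—L 4] → take F—L (4); add F.
Step 2: frontier [E—F 1, F—G 4, F—I 10, F—H 13] → take E—F (1); add E.
Step 3: frontier [E—K 9, F—G 4, F—I 10, F—H 13] → take F—G (4); add G.
Step 4: frontier [E—K 9, F—I 10, F—H 13, G—I 3, G—K 3] → take G—I (3); add I.
Step 5: frontier [E—K 9, F—H 13, G—K 3, H—I 4, I—J 4, I—K 10] → take G—K (3); add K.
Step 6: frontier [F—H 13, H—I 4, I—J 4] → take H—I (4); add H.
Step 7: frontier [I—J 4] → take I—J (4); add J.
The 3rd edge added is F—G.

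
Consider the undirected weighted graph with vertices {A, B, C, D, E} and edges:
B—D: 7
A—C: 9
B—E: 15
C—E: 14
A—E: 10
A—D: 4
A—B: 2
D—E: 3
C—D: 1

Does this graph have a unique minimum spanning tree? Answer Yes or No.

Yes

Kruskal's algorithm — process edges by increasing weight (ties by edge label):
C—D (1): add — endpoints in different components.
A—B (2): add — endpoints in different components.
D—E (3): add — endpoints in different components.
A—D (4): add — endpoints in different components.
Every non-tree edge has weight strictly greater than the heaviest edge on the tree path between its endpoints, so the MST is unique.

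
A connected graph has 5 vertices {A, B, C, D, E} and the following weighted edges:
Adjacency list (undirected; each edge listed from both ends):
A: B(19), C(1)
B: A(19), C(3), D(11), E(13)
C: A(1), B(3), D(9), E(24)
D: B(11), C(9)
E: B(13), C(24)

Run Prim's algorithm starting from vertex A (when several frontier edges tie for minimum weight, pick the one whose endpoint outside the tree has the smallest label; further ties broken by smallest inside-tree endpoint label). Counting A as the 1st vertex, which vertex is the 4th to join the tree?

Prim, starting at A.
Step 1: cheapest edge leaving the tree is A–C (1); add C.
Step 2: cheapest edge leaving the tree is B–C (3); add B.
Step 3: cheapest edge leaving the tree is C–D (9); add D.
Step 4: cheapest edge leaving the tree is B–E (13); add E.
Vertex order: A, C, B, D, E. The 4th vertex is D.

D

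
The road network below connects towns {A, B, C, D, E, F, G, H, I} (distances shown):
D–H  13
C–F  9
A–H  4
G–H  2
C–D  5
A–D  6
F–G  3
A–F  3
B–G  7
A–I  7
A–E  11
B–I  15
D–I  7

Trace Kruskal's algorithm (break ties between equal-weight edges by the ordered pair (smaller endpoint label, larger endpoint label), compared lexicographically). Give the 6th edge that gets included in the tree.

Kruskal's algorithm — process edges by increasing weight (ties by edge label):
G–H (2): add — endpoints in different components.
A–F (3): add — endpoints in different components.
F–G (3): add — endpoints in different components.
A–H (4): skip — A and H already connected.
C–D (5): add — endpoints in different components.
A–D (6): add — endpoints in different components.
A–I (7): add — endpoints in different components.
B–G (7): add — endpoints in different components.
D–I (7): skip — D and I already connected.
C–F (9): skip — C and F already connected.
A–E (11): add — endpoints in different components.
The 6th edge added is A–I.

A-I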